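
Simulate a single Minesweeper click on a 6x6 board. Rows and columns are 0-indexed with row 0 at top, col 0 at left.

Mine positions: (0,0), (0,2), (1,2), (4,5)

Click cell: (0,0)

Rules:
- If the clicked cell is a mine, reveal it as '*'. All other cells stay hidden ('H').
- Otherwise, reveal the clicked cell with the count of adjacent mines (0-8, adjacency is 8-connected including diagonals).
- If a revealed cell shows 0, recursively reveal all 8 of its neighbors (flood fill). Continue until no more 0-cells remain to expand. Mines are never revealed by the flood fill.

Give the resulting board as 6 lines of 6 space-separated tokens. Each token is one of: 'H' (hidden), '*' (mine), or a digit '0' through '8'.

* H H H H H
H H H H H H
H H H H H H
H H H H H H
H H H H H H
H H H H H H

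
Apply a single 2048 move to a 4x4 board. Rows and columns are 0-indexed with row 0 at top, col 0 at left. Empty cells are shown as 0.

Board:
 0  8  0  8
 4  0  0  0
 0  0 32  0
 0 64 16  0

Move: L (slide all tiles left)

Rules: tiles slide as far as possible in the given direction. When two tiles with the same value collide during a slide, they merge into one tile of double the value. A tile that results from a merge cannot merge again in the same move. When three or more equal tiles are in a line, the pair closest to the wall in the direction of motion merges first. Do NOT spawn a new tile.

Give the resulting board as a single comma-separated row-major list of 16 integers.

Answer: 16, 0, 0, 0, 4, 0, 0, 0, 32, 0, 0, 0, 64, 16, 0, 0

Derivation:
Slide left:
row 0: [0, 8, 0, 8] -> [16, 0, 0, 0]
row 1: [4, 0, 0, 0] -> [4, 0, 0, 0]
row 2: [0, 0, 32, 0] -> [32, 0, 0, 0]
row 3: [0, 64, 16, 0] -> [64, 16, 0, 0]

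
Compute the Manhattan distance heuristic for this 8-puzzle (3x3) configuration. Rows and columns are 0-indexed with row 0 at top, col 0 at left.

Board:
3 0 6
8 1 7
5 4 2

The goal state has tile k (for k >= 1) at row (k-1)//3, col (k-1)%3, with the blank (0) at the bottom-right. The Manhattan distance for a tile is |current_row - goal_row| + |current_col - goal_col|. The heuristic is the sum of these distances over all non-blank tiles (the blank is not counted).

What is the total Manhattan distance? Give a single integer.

Answer: 17

Derivation:
Tile 3: (0,0)->(0,2) = 2
Tile 6: (0,2)->(1,2) = 1
Tile 8: (1,0)->(2,1) = 2
Tile 1: (1,1)->(0,0) = 2
Tile 7: (1,2)->(2,0) = 3
Tile 5: (2,0)->(1,1) = 2
Tile 4: (2,1)->(1,0) = 2
Tile 2: (2,2)->(0,1) = 3
Sum: 2 + 1 + 2 + 2 + 3 + 2 + 2 + 3 = 17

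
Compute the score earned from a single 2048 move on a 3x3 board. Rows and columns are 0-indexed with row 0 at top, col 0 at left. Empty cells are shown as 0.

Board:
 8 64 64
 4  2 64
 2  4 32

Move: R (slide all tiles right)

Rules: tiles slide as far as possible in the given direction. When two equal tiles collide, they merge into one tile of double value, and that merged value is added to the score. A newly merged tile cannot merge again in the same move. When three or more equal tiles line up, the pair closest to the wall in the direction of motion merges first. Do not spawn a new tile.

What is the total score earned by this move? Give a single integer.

Slide right:
row 0: [8, 64, 64] -> [0, 8, 128]  score +128 (running 128)
row 1: [4, 2, 64] -> [4, 2, 64]  score +0 (running 128)
row 2: [2, 4, 32] -> [2, 4, 32]  score +0 (running 128)
Board after move:
  0   8 128
  4   2  64
  2   4  32

Answer: 128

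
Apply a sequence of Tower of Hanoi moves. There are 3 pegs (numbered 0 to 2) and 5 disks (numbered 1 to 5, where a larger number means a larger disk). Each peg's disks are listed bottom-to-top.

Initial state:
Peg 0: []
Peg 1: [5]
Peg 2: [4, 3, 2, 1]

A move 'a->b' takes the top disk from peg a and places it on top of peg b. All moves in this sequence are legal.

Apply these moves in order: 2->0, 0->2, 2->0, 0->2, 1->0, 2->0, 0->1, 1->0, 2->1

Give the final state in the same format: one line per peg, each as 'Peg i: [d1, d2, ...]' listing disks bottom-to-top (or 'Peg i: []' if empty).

After move 1 (2->0):
Peg 0: [1]
Peg 1: [5]
Peg 2: [4, 3, 2]

After move 2 (0->2):
Peg 0: []
Peg 1: [5]
Peg 2: [4, 3, 2, 1]

After move 3 (2->0):
Peg 0: [1]
Peg 1: [5]
Peg 2: [4, 3, 2]

After move 4 (0->2):
Peg 0: []
Peg 1: [5]
Peg 2: [4, 3, 2, 1]

After move 5 (1->0):
Peg 0: [5]
Peg 1: []
Peg 2: [4, 3, 2, 1]

After move 6 (2->0):
Peg 0: [5, 1]
Peg 1: []
Peg 2: [4, 3, 2]

After move 7 (0->1):
Peg 0: [5]
Peg 1: [1]
Peg 2: [4, 3, 2]

After move 8 (1->0):
Peg 0: [5, 1]
Peg 1: []
Peg 2: [4, 3, 2]

After move 9 (2->1):
Peg 0: [5, 1]
Peg 1: [2]
Peg 2: [4, 3]

Answer: Peg 0: [5, 1]
Peg 1: [2]
Peg 2: [4, 3]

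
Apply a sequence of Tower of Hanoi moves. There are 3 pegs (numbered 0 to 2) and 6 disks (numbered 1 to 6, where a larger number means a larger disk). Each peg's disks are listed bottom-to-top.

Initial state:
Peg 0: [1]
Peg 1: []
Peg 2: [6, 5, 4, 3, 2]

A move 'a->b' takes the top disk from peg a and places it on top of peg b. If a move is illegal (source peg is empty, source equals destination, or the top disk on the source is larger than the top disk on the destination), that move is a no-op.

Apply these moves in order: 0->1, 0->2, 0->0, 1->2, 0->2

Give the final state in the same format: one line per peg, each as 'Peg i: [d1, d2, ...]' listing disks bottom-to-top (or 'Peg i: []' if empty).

After move 1 (0->1):
Peg 0: []
Peg 1: [1]
Peg 2: [6, 5, 4, 3, 2]

After move 2 (0->2):
Peg 0: []
Peg 1: [1]
Peg 2: [6, 5, 4, 3, 2]

After move 3 (0->0):
Peg 0: []
Peg 1: [1]
Peg 2: [6, 5, 4, 3, 2]

After move 4 (1->2):
Peg 0: []
Peg 1: []
Peg 2: [6, 5, 4, 3, 2, 1]

After move 5 (0->2):
Peg 0: []
Peg 1: []
Peg 2: [6, 5, 4, 3, 2, 1]

Answer: Peg 0: []
Peg 1: []
Peg 2: [6, 5, 4, 3, 2, 1]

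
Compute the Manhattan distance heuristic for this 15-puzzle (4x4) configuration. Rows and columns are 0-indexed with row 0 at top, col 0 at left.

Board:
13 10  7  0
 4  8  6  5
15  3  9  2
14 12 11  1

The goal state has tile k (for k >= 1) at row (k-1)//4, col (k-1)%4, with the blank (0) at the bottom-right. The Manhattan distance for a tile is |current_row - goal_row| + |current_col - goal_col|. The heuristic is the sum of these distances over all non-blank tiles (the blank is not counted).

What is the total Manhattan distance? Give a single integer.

Tile 13: at (0,0), goal (3,0), distance |0-3|+|0-0| = 3
Tile 10: at (0,1), goal (2,1), distance |0-2|+|1-1| = 2
Tile 7: at (0,2), goal (1,2), distance |0-1|+|2-2| = 1
Tile 4: at (1,0), goal (0,3), distance |1-0|+|0-3| = 4
Tile 8: at (1,1), goal (1,3), distance |1-1|+|1-3| = 2
Tile 6: at (1,2), goal (1,1), distance |1-1|+|2-1| = 1
Tile 5: at (1,3), goal (1,0), distance |1-1|+|3-0| = 3
Tile 15: at (2,0), goal (3,2), distance |2-3|+|0-2| = 3
Tile 3: at (2,1), goal (0,2), distance |2-0|+|1-2| = 3
Tile 9: at (2,2), goal (2,0), distance |2-2|+|2-0| = 2
Tile 2: at (2,3), goal (0,1), distance |2-0|+|3-1| = 4
Tile 14: at (3,0), goal (3,1), distance |3-3|+|0-1| = 1
Tile 12: at (3,1), goal (2,3), distance |3-2|+|1-3| = 3
Tile 11: at (3,2), goal (2,2), distance |3-2|+|2-2| = 1
Tile 1: at (3,3), goal (0,0), distance |3-0|+|3-0| = 6
Sum: 3 + 2 + 1 + 4 + 2 + 1 + 3 + 3 + 3 + 2 + 4 + 1 + 3 + 1 + 6 = 39

Answer: 39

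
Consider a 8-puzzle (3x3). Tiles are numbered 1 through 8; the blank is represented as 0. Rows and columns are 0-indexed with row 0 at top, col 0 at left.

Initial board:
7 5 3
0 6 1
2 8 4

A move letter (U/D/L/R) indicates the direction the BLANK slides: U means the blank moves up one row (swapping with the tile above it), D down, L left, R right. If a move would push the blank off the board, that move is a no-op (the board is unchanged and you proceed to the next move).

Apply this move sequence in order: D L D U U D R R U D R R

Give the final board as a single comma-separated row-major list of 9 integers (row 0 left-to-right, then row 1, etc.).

After move 1 (D):
7 5 3
2 6 1
0 8 4

After move 2 (L):
7 5 3
2 6 1
0 8 4

After move 3 (D):
7 5 3
2 6 1
0 8 4

After move 4 (U):
7 5 3
0 6 1
2 8 4

After move 5 (U):
0 5 3
7 6 1
2 8 4

After move 6 (D):
7 5 3
0 6 1
2 8 4

After move 7 (R):
7 5 3
6 0 1
2 8 4

After move 8 (R):
7 5 3
6 1 0
2 8 4

After move 9 (U):
7 5 0
6 1 3
2 8 4

After move 10 (D):
7 5 3
6 1 0
2 8 4

After move 11 (R):
7 5 3
6 1 0
2 8 4

After move 12 (R):
7 5 3
6 1 0
2 8 4

Answer: 7, 5, 3, 6, 1, 0, 2, 8, 4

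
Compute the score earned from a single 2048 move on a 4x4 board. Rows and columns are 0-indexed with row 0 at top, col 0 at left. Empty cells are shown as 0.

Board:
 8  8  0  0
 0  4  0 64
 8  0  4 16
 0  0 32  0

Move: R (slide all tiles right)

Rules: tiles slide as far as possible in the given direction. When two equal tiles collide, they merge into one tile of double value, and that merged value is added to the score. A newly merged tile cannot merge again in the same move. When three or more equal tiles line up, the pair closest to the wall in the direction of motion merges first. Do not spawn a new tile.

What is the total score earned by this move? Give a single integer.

Slide right:
row 0: [8, 8, 0, 0] -> [0, 0, 0, 16]  score +16 (running 16)
row 1: [0, 4, 0, 64] -> [0, 0, 4, 64]  score +0 (running 16)
row 2: [8, 0, 4, 16] -> [0, 8, 4, 16]  score +0 (running 16)
row 3: [0, 0, 32, 0] -> [0, 0, 0, 32]  score +0 (running 16)
Board after move:
 0  0  0 16
 0  0  4 64
 0  8  4 16
 0  0  0 32

Answer: 16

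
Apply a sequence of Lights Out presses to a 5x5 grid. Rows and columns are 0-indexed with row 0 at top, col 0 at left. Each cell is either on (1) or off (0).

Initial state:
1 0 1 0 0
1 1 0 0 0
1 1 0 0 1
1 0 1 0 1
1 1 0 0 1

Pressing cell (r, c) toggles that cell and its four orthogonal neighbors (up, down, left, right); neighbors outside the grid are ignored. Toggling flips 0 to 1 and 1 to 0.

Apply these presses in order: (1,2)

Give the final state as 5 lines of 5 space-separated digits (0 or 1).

After press 1 at (1,2):
1 0 0 0 0
1 0 1 1 0
1 1 1 0 1
1 0 1 0 1
1 1 0 0 1

Answer: 1 0 0 0 0
1 0 1 1 0
1 1 1 0 1
1 0 1 0 1
1 1 0 0 1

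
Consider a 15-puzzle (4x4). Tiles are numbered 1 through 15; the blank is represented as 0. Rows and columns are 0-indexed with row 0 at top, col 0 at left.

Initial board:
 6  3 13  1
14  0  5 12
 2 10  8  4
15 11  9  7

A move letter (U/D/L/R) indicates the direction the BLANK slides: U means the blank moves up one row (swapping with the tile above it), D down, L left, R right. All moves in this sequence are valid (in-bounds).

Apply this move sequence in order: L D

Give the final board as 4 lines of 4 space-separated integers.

After move 1 (L):
 6  3 13  1
 0 14  5 12
 2 10  8  4
15 11  9  7

After move 2 (D):
 6  3 13  1
 2 14  5 12
 0 10  8  4
15 11  9  7

Answer:  6  3 13  1
 2 14  5 12
 0 10  8  4
15 11  9  7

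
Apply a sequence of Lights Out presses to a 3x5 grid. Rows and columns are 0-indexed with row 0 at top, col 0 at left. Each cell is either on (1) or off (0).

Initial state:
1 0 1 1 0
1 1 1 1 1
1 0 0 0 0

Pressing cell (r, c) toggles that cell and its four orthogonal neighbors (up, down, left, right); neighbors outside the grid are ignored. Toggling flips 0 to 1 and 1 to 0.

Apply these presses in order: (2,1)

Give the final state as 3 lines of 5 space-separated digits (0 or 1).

Answer: 1 0 1 1 0
1 0 1 1 1
0 1 1 0 0

Derivation:
After press 1 at (2,1):
1 0 1 1 0
1 0 1 1 1
0 1 1 0 0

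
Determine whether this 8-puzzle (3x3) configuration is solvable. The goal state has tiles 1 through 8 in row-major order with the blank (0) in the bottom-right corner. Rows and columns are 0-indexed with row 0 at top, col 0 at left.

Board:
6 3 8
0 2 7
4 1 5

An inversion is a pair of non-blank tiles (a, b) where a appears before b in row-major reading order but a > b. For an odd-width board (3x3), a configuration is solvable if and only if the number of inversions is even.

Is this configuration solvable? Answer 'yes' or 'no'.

Inversions (pairs i<j in row-major order where tile[i] > tile[j] > 0): 17
17 is odd, so the puzzle is not solvable.

Answer: no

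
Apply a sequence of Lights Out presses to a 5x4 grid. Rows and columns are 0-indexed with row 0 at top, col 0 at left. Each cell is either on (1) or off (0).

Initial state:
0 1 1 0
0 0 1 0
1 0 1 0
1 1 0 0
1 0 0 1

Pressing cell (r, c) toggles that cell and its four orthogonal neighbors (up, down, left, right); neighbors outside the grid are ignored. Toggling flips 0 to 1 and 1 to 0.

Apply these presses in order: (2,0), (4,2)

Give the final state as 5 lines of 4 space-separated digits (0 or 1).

Answer: 0 1 1 0
1 0 1 0
0 1 1 0
0 1 1 0
1 1 1 0

Derivation:
After press 1 at (2,0):
0 1 1 0
1 0 1 0
0 1 1 0
0 1 0 0
1 0 0 1

After press 2 at (4,2):
0 1 1 0
1 0 1 0
0 1 1 0
0 1 1 0
1 1 1 0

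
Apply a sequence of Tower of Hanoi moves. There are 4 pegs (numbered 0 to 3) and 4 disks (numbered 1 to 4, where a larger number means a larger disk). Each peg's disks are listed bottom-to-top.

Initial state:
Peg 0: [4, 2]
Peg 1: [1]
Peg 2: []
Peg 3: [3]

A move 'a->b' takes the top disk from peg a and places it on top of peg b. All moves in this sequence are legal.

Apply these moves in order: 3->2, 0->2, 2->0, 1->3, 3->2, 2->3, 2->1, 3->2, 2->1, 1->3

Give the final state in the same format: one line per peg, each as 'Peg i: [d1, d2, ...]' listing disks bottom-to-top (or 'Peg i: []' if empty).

Answer: Peg 0: [4, 2]
Peg 1: [3]
Peg 2: []
Peg 3: [1]

Derivation:
After move 1 (3->2):
Peg 0: [4, 2]
Peg 1: [1]
Peg 2: [3]
Peg 3: []

After move 2 (0->2):
Peg 0: [4]
Peg 1: [1]
Peg 2: [3, 2]
Peg 3: []

After move 3 (2->0):
Peg 0: [4, 2]
Peg 1: [1]
Peg 2: [3]
Peg 3: []

After move 4 (1->3):
Peg 0: [4, 2]
Peg 1: []
Peg 2: [3]
Peg 3: [1]

After move 5 (3->2):
Peg 0: [4, 2]
Peg 1: []
Peg 2: [3, 1]
Peg 3: []

After move 6 (2->3):
Peg 0: [4, 2]
Peg 1: []
Peg 2: [3]
Peg 3: [1]

After move 7 (2->1):
Peg 0: [4, 2]
Peg 1: [3]
Peg 2: []
Peg 3: [1]

After move 8 (3->2):
Peg 0: [4, 2]
Peg 1: [3]
Peg 2: [1]
Peg 3: []

After move 9 (2->1):
Peg 0: [4, 2]
Peg 1: [3, 1]
Peg 2: []
Peg 3: []

After move 10 (1->3):
Peg 0: [4, 2]
Peg 1: [3]
Peg 2: []
Peg 3: [1]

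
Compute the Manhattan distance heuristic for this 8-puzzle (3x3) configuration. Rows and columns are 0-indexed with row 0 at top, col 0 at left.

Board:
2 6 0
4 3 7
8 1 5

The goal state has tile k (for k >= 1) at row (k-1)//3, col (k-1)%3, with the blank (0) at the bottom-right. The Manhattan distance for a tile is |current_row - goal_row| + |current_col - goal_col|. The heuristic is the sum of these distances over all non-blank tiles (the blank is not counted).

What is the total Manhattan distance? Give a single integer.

Tile 2: at (0,0), goal (0,1), distance |0-0|+|0-1| = 1
Tile 6: at (0,1), goal (1,2), distance |0-1|+|1-2| = 2
Tile 4: at (1,0), goal (1,0), distance |1-1|+|0-0| = 0
Tile 3: at (1,1), goal (0,2), distance |1-0|+|1-2| = 2
Tile 7: at (1,2), goal (2,0), distance |1-2|+|2-0| = 3
Tile 8: at (2,0), goal (2,1), distance |2-2|+|0-1| = 1
Tile 1: at (2,1), goal (0,0), distance |2-0|+|1-0| = 3
Tile 5: at (2,2), goal (1,1), distance |2-1|+|2-1| = 2
Sum: 1 + 2 + 0 + 2 + 3 + 1 + 3 + 2 = 14

Answer: 14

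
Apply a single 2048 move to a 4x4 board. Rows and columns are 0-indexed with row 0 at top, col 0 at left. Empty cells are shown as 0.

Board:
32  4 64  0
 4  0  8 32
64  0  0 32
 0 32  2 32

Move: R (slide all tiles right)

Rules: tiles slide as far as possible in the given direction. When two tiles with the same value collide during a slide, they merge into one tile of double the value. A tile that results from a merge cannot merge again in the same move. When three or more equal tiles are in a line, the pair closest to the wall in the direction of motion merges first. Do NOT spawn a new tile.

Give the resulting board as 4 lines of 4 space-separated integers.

Slide right:
row 0: [32, 4, 64, 0] -> [0, 32, 4, 64]
row 1: [4, 0, 8, 32] -> [0, 4, 8, 32]
row 2: [64, 0, 0, 32] -> [0, 0, 64, 32]
row 3: [0, 32, 2, 32] -> [0, 32, 2, 32]

Answer:  0 32  4 64
 0  4  8 32
 0  0 64 32
 0 32  2 32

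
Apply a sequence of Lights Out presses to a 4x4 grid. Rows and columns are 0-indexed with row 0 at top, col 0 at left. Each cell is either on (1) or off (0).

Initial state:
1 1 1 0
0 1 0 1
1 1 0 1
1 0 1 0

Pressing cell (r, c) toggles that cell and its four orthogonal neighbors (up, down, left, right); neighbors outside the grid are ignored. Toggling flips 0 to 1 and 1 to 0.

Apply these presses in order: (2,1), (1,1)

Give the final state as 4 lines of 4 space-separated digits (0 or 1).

After press 1 at (2,1):
1 1 1 0
0 0 0 1
0 0 1 1
1 1 1 0

After press 2 at (1,1):
1 0 1 0
1 1 1 1
0 1 1 1
1 1 1 0

Answer: 1 0 1 0
1 1 1 1
0 1 1 1
1 1 1 0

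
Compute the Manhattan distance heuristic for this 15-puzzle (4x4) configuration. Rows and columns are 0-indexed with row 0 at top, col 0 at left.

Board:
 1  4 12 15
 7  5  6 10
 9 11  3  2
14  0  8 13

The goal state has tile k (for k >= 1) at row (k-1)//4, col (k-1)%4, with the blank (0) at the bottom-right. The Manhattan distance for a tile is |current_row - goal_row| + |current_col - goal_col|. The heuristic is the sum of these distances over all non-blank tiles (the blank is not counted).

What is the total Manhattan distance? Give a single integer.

Tile 1: at (0,0), goal (0,0), distance |0-0|+|0-0| = 0
Tile 4: at (0,1), goal (0,3), distance |0-0|+|1-3| = 2
Tile 12: at (0,2), goal (2,3), distance |0-2|+|2-3| = 3
Tile 15: at (0,3), goal (3,2), distance |0-3|+|3-2| = 4
Tile 7: at (1,0), goal (1,2), distance |1-1|+|0-2| = 2
Tile 5: at (1,1), goal (1,0), distance |1-1|+|1-0| = 1
Tile 6: at (1,2), goal (1,1), distance |1-1|+|2-1| = 1
Tile 10: at (1,3), goal (2,1), distance |1-2|+|3-1| = 3
Tile 9: at (2,0), goal (2,0), distance |2-2|+|0-0| = 0
Tile 11: at (2,1), goal (2,2), distance |2-2|+|1-2| = 1
Tile 3: at (2,2), goal (0,2), distance |2-0|+|2-2| = 2
Tile 2: at (2,3), goal (0,1), distance |2-0|+|3-1| = 4
Tile 14: at (3,0), goal (3,1), distance |3-3|+|0-1| = 1
Tile 8: at (3,2), goal (1,3), distance |3-1|+|2-3| = 3
Tile 13: at (3,3), goal (3,0), distance |3-3|+|3-0| = 3
Sum: 0 + 2 + 3 + 4 + 2 + 1 + 1 + 3 + 0 + 1 + 2 + 4 + 1 + 3 + 3 = 30

Answer: 30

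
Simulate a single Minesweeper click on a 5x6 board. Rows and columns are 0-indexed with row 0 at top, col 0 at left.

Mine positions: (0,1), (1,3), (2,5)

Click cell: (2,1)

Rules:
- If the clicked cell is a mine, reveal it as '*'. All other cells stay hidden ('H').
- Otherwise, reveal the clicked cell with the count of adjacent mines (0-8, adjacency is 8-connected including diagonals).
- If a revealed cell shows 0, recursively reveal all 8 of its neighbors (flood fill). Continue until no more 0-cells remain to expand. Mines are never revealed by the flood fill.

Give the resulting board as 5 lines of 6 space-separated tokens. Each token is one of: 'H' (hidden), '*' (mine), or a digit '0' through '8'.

H H H H H H
1 1 2 H H H
0 0 1 1 2 H
0 0 0 0 1 1
0 0 0 0 0 0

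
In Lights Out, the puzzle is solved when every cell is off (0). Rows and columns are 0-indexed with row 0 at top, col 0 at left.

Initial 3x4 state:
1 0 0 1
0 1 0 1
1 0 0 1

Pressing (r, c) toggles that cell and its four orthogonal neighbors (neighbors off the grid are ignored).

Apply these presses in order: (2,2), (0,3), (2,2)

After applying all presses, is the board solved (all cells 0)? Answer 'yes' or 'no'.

Answer: no

Derivation:
After press 1 at (2,2):
1 0 0 1
0 1 1 1
1 1 1 0

After press 2 at (0,3):
1 0 1 0
0 1 1 0
1 1 1 0

After press 3 at (2,2):
1 0 1 0
0 1 0 0
1 0 0 1

Lights still on: 5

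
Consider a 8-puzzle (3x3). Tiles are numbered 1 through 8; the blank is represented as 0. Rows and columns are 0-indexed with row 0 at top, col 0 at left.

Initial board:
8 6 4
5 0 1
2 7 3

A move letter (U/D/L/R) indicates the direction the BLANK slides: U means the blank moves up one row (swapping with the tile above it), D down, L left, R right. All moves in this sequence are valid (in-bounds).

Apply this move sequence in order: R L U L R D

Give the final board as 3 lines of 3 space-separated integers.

Answer: 8 6 4
5 0 1
2 7 3

Derivation:
After move 1 (R):
8 6 4
5 1 0
2 7 3

After move 2 (L):
8 6 4
5 0 1
2 7 3

After move 3 (U):
8 0 4
5 6 1
2 7 3

After move 4 (L):
0 8 4
5 6 1
2 7 3

After move 5 (R):
8 0 4
5 6 1
2 7 3

After move 6 (D):
8 6 4
5 0 1
2 7 3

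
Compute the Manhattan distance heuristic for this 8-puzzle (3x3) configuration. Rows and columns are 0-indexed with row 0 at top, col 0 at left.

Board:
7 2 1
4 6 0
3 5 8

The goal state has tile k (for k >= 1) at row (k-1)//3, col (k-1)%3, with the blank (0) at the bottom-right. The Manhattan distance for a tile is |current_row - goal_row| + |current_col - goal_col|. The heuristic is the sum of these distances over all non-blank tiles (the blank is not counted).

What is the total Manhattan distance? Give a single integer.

Answer: 11

Derivation:
Tile 7: (0,0)->(2,0) = 2
Tile 2: (0,1)->(0,1) = 0
Tile 1: (0,2)->(0,0) = 2
Tile 4: (1,0)->(1,0) = 0
Tile 6: (1,1)->(1,2) = 1
Tile 3: (2,0)->(0,2) = 4
Tile 5: (2,1)->(1,1) = 1
Tile 8: (2,2)->(2,1) = 1
Sum: 2 + 0 + 2 + 0 + 1 + 4 + 1 + 1 = 11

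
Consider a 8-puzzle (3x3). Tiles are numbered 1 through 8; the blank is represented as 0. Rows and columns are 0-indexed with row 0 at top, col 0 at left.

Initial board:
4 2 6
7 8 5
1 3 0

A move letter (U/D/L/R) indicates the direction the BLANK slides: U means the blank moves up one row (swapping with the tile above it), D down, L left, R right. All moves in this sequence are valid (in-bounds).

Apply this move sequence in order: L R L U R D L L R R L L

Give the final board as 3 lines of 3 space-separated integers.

After move 1 (L):
4 2 6
7 8 5
1 0 3

After move 2 (R):
4 2 6
7 8 5
1 3 0

After move 3 (L):
4 2 6
7 8 5
1 0 3

After move 4 (U):
4 2 6
7 0 5
1 8 3

After move 5 (R):
4 2 6
7 5 0
1 8 3

After move 6 (D):
4 2 6
7 5 3
1 8 0

After move 7 (L):
4 2 6
7 5 3
1 0 8

After move 8 (L):
4 2 6
7 5 3
0 1 8

After move 9 (R):
4 2 6
7 5 3
1 0 8

After move 10 (R):
4 2 6
7 5 3
1 8 0

After move 11 (L):
4 2 6
7 5 3
1 0 8

After move 12 (L):
4 2 6
7 5 3
0 1 8

Answer: 4 2 6
7 5 3
0 1 8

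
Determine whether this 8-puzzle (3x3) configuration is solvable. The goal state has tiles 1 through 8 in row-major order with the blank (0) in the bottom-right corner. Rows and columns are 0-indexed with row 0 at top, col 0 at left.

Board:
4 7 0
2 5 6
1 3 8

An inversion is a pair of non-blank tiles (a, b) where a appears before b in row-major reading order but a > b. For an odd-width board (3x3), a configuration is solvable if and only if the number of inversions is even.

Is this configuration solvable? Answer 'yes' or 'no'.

Answer: no

Derivation:
Inversions (pairs i<j in row-major order where tile[i] > tile[j] > 0): 13
13 is odd, so the puzzle is not solvable.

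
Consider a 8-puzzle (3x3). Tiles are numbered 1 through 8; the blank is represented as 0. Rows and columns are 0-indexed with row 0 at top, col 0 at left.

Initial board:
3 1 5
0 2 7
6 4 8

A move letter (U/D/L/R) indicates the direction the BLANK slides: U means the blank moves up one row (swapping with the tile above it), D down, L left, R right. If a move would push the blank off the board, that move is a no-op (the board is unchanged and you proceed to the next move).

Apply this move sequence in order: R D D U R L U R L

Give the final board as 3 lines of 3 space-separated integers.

Answer: 3 0 5
2 1 7
6 4 8

Derivation:
After move 1 (R):
3 1 5
2 0 7
6 4 8

After move 2 (D):
3 1 5
2 4 7
6 0 8

After move 3 (D):
3 1 5
2 4 7
6 0 8

After move 4 (U):
3 1 5
2 0 7
6 4 8

After move 5 (R):
3 1 5
2 7 0
6 4 8

After move 6 (L):
3 1 5
2 0 7
6 4 8

After move 7 (U):
3 0 5
2 1 7
6 4 8

After move 8 (R):
3 5 0
2 1 7
6 4 8

After move 9 (L):
3 0 5
2 1 7
6 4 8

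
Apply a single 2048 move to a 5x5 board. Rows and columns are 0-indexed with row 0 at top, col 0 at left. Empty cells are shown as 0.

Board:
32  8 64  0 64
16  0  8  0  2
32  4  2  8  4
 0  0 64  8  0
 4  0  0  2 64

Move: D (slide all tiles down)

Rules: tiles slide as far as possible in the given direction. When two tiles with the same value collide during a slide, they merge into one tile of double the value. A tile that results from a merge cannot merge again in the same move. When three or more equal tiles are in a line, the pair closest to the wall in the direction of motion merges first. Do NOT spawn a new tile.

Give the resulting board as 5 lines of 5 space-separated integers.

Answer:  0  0  0  0  0
32  0 64  0 64
16  0  8  0  2
32  8  2 16  4
 4  4 64  2 64

Derivation:
Slide down:
col 0: [32, 16, 32, 0, 4] -> [0, 32, 16, 32, 4]
col 1: [8, 0, 4, 0, 0] -> [0, 0, 0, 8, 4]
col 2: [64, 8, 2, 64, 0] -> [0, 64, 8, 2, 64]
col 3: [0, 0, 8, 8, 2] -> [0, 0, 0, 16, 2]
col 4: [64, 2, 4, 0, 64] -> [0, 64, 2, 4, 64]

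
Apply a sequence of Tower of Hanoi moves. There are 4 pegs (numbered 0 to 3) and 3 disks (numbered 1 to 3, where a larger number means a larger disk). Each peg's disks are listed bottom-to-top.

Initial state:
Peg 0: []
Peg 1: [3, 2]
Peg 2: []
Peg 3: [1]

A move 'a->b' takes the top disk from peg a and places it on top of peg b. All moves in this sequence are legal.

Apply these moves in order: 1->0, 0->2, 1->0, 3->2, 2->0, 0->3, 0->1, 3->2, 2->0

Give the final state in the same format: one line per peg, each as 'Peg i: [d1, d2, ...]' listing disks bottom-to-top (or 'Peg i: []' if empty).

After move 1 (1->0):
Peg 0: [2]
Peg 1: [3]
Peg 2: []
Peg 3: [1]

After move 2 (0->2):
Peg 0: []
Peg 1: [3]
Peg 2: [2]
Peg 3: [1]

After move 3 (1->0):
Peg 0: [3]
Peg 1: []
Peg 2: [2]
Peg 3: [1]

After move 4 (3->2):
Peg 0: [3]
Peg 1: []
Peg 2: [2, 1]
Peg 3: []

After move 5 (2->0):
Peg 0: [3, 1]
Peg 1: []
Peg 2: [2]
Peg 3: []

After move 6 (0->3):
Peg 0: [3]
Peg 1: []
Peg 2: [2]
Peg 3: [1]

After move 7 (0->1):
Peg 0: []
Peg 1: [3]
Peg 2: [2]
Peg 3: [1]

After move 8 (3->2):
Peg 0: []
Peg 1: [3]
Peg 2: [2, 1]
Peg 3: []

After move 9 (2->0):
Peg 0: [1]
Peg 1: [3]
Peg 2: [2]
Peg 3: []

Answer: Peg 0: [1]
Peg 1: [3]
Peg 2: [2]
Peg 3: []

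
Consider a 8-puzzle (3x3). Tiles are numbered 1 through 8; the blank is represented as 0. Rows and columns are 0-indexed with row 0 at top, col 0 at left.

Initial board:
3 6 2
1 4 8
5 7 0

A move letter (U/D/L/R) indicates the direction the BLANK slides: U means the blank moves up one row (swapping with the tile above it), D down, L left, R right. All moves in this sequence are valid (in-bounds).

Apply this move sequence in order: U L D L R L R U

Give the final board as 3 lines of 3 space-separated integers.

Answer: 3 6 2
1 0 4
5 7 8

Derivation:
After move 1 (U):
3 6 2
1 4 0
5 7 8

After move 2 (L):
3 6 2
1 0 4
5 7 8

After move 3 (D):
3 6 2
1 7 4
5 0 8

After move 4 (L):
3 6 2
1 7 4
0 5 8

After move 5 (R):
3 6 2
1 7 4
5 0 8

After move 6 (L):
3 6 2
1 7 4
0 5 8

After move 7 (R):
3 6 2
1 7 4
5 0 8

After move 8 (U):
3 6 2
1 0 4
5 7 8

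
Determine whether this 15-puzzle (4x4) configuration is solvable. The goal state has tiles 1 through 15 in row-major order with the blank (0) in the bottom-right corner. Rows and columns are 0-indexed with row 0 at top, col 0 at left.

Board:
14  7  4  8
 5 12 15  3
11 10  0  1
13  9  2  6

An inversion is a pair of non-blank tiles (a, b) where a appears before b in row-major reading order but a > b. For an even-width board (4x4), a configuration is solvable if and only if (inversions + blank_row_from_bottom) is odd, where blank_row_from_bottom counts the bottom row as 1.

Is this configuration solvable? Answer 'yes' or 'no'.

Answer: yes

Derivation:
Inversions: 61
Blank is in row 2 (0-indexed from top), which is row 2 counting from the bottom (bottom = 1).
61 + 2 = 63, which is odd, so the puzzle is solvable.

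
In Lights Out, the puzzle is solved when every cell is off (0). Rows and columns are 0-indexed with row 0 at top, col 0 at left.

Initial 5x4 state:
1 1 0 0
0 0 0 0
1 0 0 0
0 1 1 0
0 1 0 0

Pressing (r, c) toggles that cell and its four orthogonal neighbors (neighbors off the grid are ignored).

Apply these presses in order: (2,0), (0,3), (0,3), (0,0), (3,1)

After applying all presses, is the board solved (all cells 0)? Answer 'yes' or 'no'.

Answer: yes

Derivation:
After press 1 at (2,0):
1 1 0 0
1 0 0 0
0 1 0 0
1 1 1 0
0 1 0 0

After press 2 at (0,3):
1 1 1 1
1 0 0 1
0 1 0 0
1 1 1 0
0 1 0 0

After press 3 at (0,3):
1 1 0 0
1 0 0 0
0 1 0 0
1 1 1 0
0 1 0 0

After press 4 at (0,0):
0 0 0 0
0 0 0 0
0 1 0 0
1 1 1 0
0 1 0 0

After press 5 at (3,1):
0 0 0 0
0 0 0 0
0 0 0 0
0 0 0 0
0 0 0 0

Lights still on: 0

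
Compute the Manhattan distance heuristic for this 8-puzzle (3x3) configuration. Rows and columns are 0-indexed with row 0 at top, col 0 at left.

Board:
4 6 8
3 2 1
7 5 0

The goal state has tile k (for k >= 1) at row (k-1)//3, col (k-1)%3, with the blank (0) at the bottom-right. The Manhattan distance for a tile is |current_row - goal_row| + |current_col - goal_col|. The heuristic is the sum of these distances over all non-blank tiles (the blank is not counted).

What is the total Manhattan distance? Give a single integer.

Tile 4: at (0,0), goal (1,0), distance |0-1|+|0-0| = 1
Tile 6: at (0,1), goal (1,2), distance |0-1|+|1-2| = 2
Tile 8: at (0,2), goal (2,1), distance |0-2|+|2-1| = 3
Tile 3: at (1,0), goal (0,2), distance |1-0|+|0-2| = 3
Tile 2: at (1,1), goal (0,1), distance |1-0|+|1-1| = 1
Tile 1: at (1,2), goal (0,0), distance |1-0|+|2-0| = 3
Tile 7: at (2,0), goal (2,0), distance |2-2|+|0-0| = 0
Tile 5: at (2,1), goal (1,1), distance |2-1|+|1-1| = 1
Sum: 1 + 2 + 3 + 3 + 1 + 3 + 0 + 1 = 14

Answer: 14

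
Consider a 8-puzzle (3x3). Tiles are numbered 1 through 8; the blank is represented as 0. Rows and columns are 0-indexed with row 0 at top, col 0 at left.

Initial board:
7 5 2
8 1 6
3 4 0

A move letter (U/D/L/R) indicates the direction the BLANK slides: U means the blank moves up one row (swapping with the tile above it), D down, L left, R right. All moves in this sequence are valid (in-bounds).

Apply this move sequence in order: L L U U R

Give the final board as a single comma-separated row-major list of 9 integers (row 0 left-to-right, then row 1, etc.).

Answer: 5, 0, 2, 7, 1, 6, 8, 3, 4

Derivation:
After move 1 (L):
7 5 2
8 1 6
3 0 4

After move 2 (L):
7 5 2
8 1 6
0 3 4

After move 3 (U):
7 5 2
0 1 6
8 3 4

After move 4 (U):
0 5 2
7 1 6
8 3 4

After move 5 (R):
5 0 2
7 1 6
8 3 4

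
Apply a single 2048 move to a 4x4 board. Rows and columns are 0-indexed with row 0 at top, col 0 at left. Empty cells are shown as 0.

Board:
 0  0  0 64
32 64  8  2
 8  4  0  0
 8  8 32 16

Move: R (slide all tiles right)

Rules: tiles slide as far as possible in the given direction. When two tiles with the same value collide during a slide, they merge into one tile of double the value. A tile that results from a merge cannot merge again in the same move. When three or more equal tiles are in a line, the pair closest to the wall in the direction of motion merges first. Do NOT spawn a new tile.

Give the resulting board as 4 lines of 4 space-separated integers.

Answer:  0  0  0 64
32 64  8  2
 0  0  8  4
 0 16 32 16

Derivation:
Slide right:
row 0: [0, 0, 0, 64] -> [0, 0, 0, 64]
row 1: [32, 64, 8, 2] -> [32, 64, 8, 2]
row 2: [8, 4, 0, 0] -> [0, 0, 8, 4]
row 3: [8, 8, 32, 16] -> [0, 16, 32, 16]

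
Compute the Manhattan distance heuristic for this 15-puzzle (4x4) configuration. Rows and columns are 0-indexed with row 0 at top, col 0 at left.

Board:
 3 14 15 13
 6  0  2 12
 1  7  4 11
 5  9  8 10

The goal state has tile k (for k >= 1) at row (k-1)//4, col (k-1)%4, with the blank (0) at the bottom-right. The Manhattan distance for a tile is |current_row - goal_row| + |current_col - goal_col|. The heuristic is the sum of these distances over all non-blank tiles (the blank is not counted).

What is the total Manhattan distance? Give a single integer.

Tile 3: (0,0)->(0,2) = 2
Tile 14: (0,1)->(3,1) = 3
Tile 15: (0,2)->(3,2) = 3
Tile 13: (0,3)->(3,0) = 6
Tile 6: (1,0)->(1,1) = 1
Tile 2: (1,2)->(0,1) = 2
Tile 12: (1,3)->(2,3) = 1
Tile 1: (2,0)->(0,0) = 2
Tile 7: (2,1)->(1,2) = 2
Tile 4: (2,2)->(0,3) = 3
Tile 11: (2,3)->(2,2) = 1
Tile 5: (3,0)->(1,0) = 2
Tile 9: (3,1)->(2,0) = 2
Tile 8: (3,2)->(1,3) = 3
Tile 10: (3,3)->(2,1) = 3
Sum: 2 + 3 + 3 + 6 + 1 + 2 + 1 + 2 + 2 + 3 + 1 + 2 + 2 + 3 + 3 = 36

Answer: 36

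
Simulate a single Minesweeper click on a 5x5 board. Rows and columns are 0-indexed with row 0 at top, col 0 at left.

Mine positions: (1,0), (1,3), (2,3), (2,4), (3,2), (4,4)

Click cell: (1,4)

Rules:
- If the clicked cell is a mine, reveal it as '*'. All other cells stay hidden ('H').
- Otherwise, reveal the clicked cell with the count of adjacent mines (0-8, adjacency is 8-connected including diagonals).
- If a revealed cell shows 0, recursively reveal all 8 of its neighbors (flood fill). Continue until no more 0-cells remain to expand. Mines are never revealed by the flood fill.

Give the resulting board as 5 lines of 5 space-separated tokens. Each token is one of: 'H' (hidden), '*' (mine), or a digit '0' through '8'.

H H H H H
H H H H 3
H H H H H
H H H H H
H H H H H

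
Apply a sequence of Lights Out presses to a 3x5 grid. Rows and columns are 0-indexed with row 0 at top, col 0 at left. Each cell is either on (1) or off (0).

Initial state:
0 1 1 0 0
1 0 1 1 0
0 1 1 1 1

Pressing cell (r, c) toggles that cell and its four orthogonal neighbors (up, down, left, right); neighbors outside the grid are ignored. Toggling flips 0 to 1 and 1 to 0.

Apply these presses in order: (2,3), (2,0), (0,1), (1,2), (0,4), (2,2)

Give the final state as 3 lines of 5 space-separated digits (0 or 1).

After press 1 at (2,3):
0 1 1 0 0
1 0 1 0 0
0 1 0 0 0

After press 2 at (2,0):
0 1 1 0 0
0 0 1 0 0
1 0 0 0 0

After press 3 at (0,1):
1 0 0 0 0
0 1 1 0 0
1 0 0 0 0

After press 4 at (1,2):
1 0 1 0 0
0 0 0 1 0
1 0 1 0 0

After press 5 at (0,4):
1 0 1 1 1
0 0 0 1 1
1 0 1 0 0

After press 6 at (2,2):
1 0 1 1 1
0 0 1 1 1
1 1 0 1 0

Answer: 1 0 1 1 1
0 0 1 1 1
1 1 0 1 0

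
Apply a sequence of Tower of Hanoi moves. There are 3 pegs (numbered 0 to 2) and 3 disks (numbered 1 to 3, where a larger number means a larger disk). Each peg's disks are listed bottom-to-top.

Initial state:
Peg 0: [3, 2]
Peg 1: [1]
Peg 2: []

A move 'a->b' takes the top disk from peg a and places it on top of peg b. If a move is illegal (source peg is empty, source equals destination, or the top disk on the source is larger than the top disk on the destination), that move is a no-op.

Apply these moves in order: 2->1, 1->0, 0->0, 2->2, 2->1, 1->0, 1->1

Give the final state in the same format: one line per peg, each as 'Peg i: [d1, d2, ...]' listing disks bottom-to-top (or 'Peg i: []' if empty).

After move 1 (2->1):
Peg 0: [3, 2]
Peg 1: [1]
Peg 2: []

After move 2 (1->0):
Peg 0: [3, 2, 1]
Peg 1: []
Peg 2: []

After move 3 (0->0):
Peg 0: [3, 2, 1]
Peg 1: []
Peg 2: []

After move 4 (2->2):
Peg 0: [3, 2, 1]
Peg 1: []
Peg 2: []

After move 5 (2->1):
Peg 0: [3, 2, 1]
Peg 1: []
Peg 2: []

After move 6 (1->0):
Peg 0: [3, 2, 1]
Peg 1: []
Peg 2: []

After move 7 (1->1):
Peg 0: [3, 2, 1]
Peg 1: []
Peg 2: []

Answer: Peg 0: [3, 2, 1]
Peg 1: []
Peg 2: []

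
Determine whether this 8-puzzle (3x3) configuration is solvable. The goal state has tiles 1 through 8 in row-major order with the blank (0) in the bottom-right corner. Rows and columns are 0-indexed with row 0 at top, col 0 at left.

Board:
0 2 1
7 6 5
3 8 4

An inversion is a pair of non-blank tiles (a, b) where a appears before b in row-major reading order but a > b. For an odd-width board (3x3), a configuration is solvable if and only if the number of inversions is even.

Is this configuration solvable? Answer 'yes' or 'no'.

Answer: no

Derivation:
Inversions (pairs i<j in row-major order where tile[i] > tile[j] > 0): 11
11 is odd, so the puzzle is not solvable.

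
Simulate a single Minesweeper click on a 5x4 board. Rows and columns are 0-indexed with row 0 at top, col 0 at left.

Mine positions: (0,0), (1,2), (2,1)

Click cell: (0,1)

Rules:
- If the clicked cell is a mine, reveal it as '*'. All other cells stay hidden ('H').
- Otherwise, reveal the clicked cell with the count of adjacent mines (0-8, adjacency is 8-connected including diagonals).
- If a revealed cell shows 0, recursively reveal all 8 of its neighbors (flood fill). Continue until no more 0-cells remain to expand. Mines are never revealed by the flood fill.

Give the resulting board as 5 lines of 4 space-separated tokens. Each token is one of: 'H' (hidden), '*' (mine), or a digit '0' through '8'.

H 2 H H
H H H H
H H H H
H H H H
H H H H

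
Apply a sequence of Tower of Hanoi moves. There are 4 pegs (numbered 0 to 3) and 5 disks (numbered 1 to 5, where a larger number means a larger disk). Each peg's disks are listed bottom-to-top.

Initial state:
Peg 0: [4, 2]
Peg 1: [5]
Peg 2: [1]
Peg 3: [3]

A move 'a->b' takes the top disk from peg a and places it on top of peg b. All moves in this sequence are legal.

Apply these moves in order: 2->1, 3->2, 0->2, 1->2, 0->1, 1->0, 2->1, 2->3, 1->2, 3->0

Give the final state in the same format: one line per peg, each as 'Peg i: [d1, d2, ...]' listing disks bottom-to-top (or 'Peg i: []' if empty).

Answer: Peg 0: [4, 2]
Peg 1: [5]
Peg 2: [3, 1]
Peg 3: []

Derivation:
After move 1 (2->1):
Peg 0: [4, 2]
Peg 1: [5, 1]
Peg 2: []
Peg 3: [3]

After move 2 (3->2):
Peg 0: [4, 2]
Peg 1: [5, 1]
Peg 2: [3]
Peg 3: []

After move 3 (0->2):
Peg 0: [4]
Peg 1: [5, 1]
Peg 2: [3, 2]
Peg 3: []

After move 4 (1->2):
Peg 0: [4]
Peg 1: [5]
Peg 2: [3, 2, 1]
Peg 3: []

After move 5 (0->1):
Peg 0: []
Peg 1: [5, 4]
Peg 2: [3, 2, 1]
Peg 3: []

After move 6 (1->0):
Peg 0: [4]
Peg 1: [5]
Peg 2: [3, 2, 1]
Peg 3: []

After move 7 (2->1):
Peg 0: [4]
Peg 1: [5, 1]
Peg 2: [3, 2]
Peg 3: []

After move 8 (2->3):
Peg 0: [4]
Peg 1: [5, 1]
Peg 2: [3]
Peg 3: [2]

After move 9 (1->2):
Peg 0: [4]
Peg 1: [5]
Peg 2: [3, 1]
Peg 3: [2]

After move 10 (3->0):
Peg 0: [4, 2]
Peg 1: [5]
Peg 2: [3, 1]
Peg 3: []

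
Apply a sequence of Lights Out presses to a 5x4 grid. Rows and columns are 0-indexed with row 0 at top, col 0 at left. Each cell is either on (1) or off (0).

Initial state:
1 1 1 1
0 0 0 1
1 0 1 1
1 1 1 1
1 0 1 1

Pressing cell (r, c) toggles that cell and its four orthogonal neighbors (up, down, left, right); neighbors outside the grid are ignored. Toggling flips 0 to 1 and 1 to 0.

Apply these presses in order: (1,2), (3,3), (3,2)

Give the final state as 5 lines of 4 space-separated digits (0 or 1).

After press 1 at (1,2):
1 1 0 1
0 1 1 0
1 0 0 1
1 1 1 1
1 0 1 1

After press 2 at (3,3):
1 1 0 1
0 1 1 0
1 0 0 0
1 1 0 0
1 0 1 0

After press 3 at (3,2):
1 1 0 1
0 1 1 0
1 0 1 0
1 0 1 1
1 0 0 0

Answer: 1 1 0 1
0 1 1 0
1 0 1 0
1 0 1 1
1 0 0 0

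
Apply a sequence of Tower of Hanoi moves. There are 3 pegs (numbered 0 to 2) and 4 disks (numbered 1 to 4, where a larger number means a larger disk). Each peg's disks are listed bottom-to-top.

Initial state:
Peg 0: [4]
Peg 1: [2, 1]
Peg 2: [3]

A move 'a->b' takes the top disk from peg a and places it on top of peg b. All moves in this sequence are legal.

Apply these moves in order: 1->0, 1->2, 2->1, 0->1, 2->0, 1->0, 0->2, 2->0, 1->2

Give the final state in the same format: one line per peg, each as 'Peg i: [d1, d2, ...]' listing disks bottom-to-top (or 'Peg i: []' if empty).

Answer: Peg 0: [4, 3, 1]
Peg 1: []
Peg 2: [2]

Derivation:
After move 1 (1->0):
Peg 0: [4, 1]
Peg 1: [2]
Peg 2: [3]

After move 2 (1->2):
Peg 0: [4, 1]
Peg 1: []
Peg 2: [3, 2]

After move 3 (2->1):
Peg 0: [4, 1]
Peg 1: [2]
Peg 2: [3]

After move 4 (0->1):
Peg 0: [4]
Peg 1: [2, 1]
Peg 2: [3]

After move 5 (2->0):
Peg 0: [4, 3]
Peg 1: [2, 1]
Peg 2: []

After move 6 (1->0):
Peg 0: [4, 3, 1]
Peg 1: [2]
Peg 2: []

After move 7 (0->2):
Peg 0: [4, 3]
Peg 1: [2]
Peg 2: [1]

After move 8 (2->0):
Peg 0: [4, 3, 1]
Peg 1: [2]
Peg 2: []

After move 9 (1->2):
Peg 0: [4, 3, 1]
Peg 1: []
Peg 2: [2]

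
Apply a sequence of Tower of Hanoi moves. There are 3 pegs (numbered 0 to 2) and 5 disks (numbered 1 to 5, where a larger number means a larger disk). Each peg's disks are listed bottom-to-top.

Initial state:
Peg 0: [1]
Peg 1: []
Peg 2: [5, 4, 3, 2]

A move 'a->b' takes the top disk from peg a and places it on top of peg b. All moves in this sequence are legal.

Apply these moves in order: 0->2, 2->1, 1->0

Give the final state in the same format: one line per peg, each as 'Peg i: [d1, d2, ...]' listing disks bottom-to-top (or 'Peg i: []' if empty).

After move 1 (0->2):
Peg 0: []
Peg 1: []
Peg 2: [5, 4, 3, 2, 1]

After move 2 (2->1):
Peg 0: []
Peg 1: [1]
Peg 2: [5, 4, 3, 2]

After move 3 (1->0):
Peg 0: [1]
Peg 1: []
Peg 2: [5, 4, 3, 2]

Answer: Peg 0: [1]
Peg 1: []
Peg 2: [5, 4, 3, 2]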